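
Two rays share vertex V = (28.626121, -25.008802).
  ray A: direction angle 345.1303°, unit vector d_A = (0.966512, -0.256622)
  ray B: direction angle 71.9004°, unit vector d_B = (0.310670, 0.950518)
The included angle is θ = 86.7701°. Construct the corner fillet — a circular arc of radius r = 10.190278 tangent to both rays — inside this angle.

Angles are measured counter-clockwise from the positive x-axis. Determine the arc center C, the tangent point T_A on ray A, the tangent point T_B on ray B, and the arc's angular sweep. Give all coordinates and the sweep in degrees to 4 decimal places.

center=(41.6617,-17.9266) T_A=(39.0466,-27.7756) T_B=(31.9756,-14.7607) sweep=93.2299

bisector direction at 28.5154° = (0.878689,0.477394)
center distance |VC| = r/sin(θ/2) = 10.190278/sin(43.3850°) = 14.835215
C = V + |VC|·bis = (41.6617,-17.9266)
T_A = V + ((C−V)·d_A)·d_A = V + 10.7816·d_A = (39.0466,-27.7756)
T_B = V + ((C−V)·d_B)·d_B = V + 10.7816·d_B = (31.9756,-14.7607)
sweep = 180° − θ = 93.2299°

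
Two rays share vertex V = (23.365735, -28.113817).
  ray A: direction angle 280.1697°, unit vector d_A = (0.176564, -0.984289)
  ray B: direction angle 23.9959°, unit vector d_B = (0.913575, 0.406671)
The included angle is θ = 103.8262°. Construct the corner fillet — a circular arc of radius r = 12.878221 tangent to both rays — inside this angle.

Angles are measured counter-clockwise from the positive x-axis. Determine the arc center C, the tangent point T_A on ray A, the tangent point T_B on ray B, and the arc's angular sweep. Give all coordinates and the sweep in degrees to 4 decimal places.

center=(37.8237,-35.7745) T_A=(25.1478,-38.0483) T_B=(32.5865,-24.0093) sweep=76.1738

bisector direction at 332.0828° = (0.883625,-0.468195)
center distance |VC| = r/sin(θ/2) = 12.878221/sin(51.9131°) = 16.362104
C = V + |VC|·bis = (37.8237,-35.7745)
T_A = V + ((C−V)·d_A)·d_A = V + 10.0931·d_A = (25.1478,-38.0483)
T_B = V + ((C−V)·d_B)·d_B = V + 10.0931·d_B = (32.5865,-24.0093)
sweep = 180° − θ = 76.1738°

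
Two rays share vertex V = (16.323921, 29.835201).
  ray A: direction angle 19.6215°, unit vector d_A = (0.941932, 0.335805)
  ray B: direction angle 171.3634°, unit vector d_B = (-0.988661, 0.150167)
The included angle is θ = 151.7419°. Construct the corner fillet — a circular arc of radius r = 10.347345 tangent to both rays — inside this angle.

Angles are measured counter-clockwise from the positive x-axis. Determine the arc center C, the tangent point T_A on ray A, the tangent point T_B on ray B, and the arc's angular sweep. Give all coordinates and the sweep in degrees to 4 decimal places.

center=(15.3026,40.4563) T_A=(18.7773,30.7099) T_B=(13.7488,30.2263) sweep=28.2581

bisector direction at 95.4924° = (-0.095715,0.995409)
center distance |VC| = r/sin(θ/2) = 10.347345/sin(75.8709°) = 10.670134
C = V + |VC|·bis = (15.3026,40.4563)
T_A = V + ((C−V)·d_A)·d_A = V + 2.6047·d_A = (18.7773,30.7099)
T_B = V + ((C−V)·d_B)·d_B = V + 2.6047·d_B = (13.7488,30.2263)
sweep = 180° − θ = 28.2581°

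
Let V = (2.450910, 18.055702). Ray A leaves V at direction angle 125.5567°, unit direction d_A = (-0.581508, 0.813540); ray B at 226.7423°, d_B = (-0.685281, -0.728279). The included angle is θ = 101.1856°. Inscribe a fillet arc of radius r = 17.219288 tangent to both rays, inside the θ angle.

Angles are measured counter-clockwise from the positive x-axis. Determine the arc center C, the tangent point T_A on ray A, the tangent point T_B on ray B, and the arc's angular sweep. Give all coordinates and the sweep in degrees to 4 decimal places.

center=(-19.7847,19.5523) T_A=(-5.7761,29.5654) T_B=(-7.2442,7.7522) sweep=78.8144

bisector direction at 176.1495° = (-0.997743,0.067153)
center distance |VC| = r/sin(θ/2) = 17.219288/sin(50.5928°) = 22.285903
C = V + |VC|·bis = (-19.7847,19.5523)
T_A = V + ((C−V)·d_A)·d_A = V + 14.1477·d_A = (-5.7761,29.5654)
T_B = V + ((C−V)·d_B)·d_B = V + 14.1477·d_B = (-7.2442,7.7522)
sweep = 180° − θ = 78.8144°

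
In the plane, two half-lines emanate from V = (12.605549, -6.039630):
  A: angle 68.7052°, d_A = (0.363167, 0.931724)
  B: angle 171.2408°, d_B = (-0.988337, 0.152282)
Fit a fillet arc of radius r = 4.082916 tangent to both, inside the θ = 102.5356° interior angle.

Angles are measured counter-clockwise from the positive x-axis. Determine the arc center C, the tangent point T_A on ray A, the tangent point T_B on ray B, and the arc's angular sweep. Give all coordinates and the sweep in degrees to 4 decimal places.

center=(9.9907,-1.5056) T_A=(13.7948,-2.9884) T_B=(9.3689,-5.5409) sweep=77.4644

bisector direction at 119.9730° = (-0.499592,0.866261)
center distance |VC| = r/sin(θ/2) = 4.082916/sin(51.2678°) = 5.233978
C = V + |VC|·bis = (9.9907,-1.5056)
T_A = V + ((C−V)·d_A)·d_A = V + 3.2748·d_A = (13.7948,-2.9884)
T_B = V + ((C−V)·d_B)·d_B = V + 3.2748·d_B = (9.3689,-5.5409)
sweep = 180° − θ = 77.4644°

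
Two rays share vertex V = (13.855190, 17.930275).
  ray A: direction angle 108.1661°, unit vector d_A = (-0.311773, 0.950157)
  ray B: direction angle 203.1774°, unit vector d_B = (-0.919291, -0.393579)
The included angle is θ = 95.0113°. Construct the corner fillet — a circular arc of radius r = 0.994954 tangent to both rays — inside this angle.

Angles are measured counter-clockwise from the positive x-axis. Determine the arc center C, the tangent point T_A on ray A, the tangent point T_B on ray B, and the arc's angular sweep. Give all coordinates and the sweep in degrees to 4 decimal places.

center=(12.6256,18.4862) T_A=(13.5710,18.7964) T_B=(13.0172,17.5715) sweep=84.9887

bisector direction at 155.6718° = (-0.911200,0.411964)
center distance |VC| = r/sin(θ/2) = 0.994954/sin(47.5057°) = 1.349376
C = V + |VC|·bis = (12.6256,18.4862)
T_A = V + ((C−V)·d_A)·d_A = V + 0.9115·d_A = (13.5710,18.7964)
T_B = V + ((C−V)·d_B)·d_B = V + 0.9115·d_B = (13.0172,17.5715)
sweep = 180° − θ = 84.9887°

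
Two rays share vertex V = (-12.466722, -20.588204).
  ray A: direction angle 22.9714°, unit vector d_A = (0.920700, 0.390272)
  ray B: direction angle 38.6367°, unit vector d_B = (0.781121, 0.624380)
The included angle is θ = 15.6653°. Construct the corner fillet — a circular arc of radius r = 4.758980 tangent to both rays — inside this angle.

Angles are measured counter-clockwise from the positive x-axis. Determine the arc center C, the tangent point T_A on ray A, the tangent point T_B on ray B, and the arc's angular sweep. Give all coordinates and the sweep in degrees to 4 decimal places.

center=(17.5274,-2.7053) T_A=(19.3847,-7.0868) T_B=(14.5560,1.0121) sweep=164.3347

bisector direction at 30.8041° = (0.858924,0.512104)
center distance |VC| = r/sin(θ/2) = 4.758980/sin(7.8327°) = 34.920572
C = V + |VC|·bis = (17.5274,-2.7053)
T_A = V + ((C−V)·d_A)·d_A = V + 34.5948·d_A = (19.3847,-7.0868)
T_B = V + ((C−V)·d_B)·d_B = V + 34.5948·d_B = (14.5560,1.0121)
sweep = 180° − θ = 164.3347°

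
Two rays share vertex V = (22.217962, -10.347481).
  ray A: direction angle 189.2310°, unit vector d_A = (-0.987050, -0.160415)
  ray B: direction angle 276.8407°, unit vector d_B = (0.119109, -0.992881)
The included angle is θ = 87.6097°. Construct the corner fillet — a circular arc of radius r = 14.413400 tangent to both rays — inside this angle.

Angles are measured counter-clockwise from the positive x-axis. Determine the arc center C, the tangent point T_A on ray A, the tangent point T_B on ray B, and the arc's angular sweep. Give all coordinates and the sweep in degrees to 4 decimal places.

bisector direction at 233.0358° = (-0.601315,-0.799012)
center distance |VC| = r/sin(θ/2) = 14.413400/sin(43.8049°) = 20.822466
C = V + |VC|·bis = (9.6971,-26.9849)
T_A = V + ((C−V)·d_A)·d_A = V + 15.0276·d_A = (7.3850,-12.7581)
T_B = V + ((C−V)·d_B)·d_B = V + 15.0276·d_B = (24.0079,-25.2681)
sweep = 180° − θ = 92.3903°

center=(9.6971,-26.9849) T_A=(7.3850,-12.7581) T_B=(24.0079,-25.2681) sweep=92.3903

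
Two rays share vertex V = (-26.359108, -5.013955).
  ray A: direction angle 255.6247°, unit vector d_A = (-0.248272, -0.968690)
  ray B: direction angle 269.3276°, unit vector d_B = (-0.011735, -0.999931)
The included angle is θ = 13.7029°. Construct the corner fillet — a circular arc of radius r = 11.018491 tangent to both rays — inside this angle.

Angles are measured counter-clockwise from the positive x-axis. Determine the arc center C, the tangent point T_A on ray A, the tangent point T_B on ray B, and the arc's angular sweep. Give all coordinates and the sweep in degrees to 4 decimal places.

bisector direction at 262.4762° = (-0.130939,-0.991390)
center distance |VC| = r/sin(θ/2) = 11.018491/sin(6.8514°) = 92.362948
C = V + |VC|·bis = (-38.4530,-96.5817)
T_A = V + ((C−V)·d_A)·d_A = V + 91.7034·d_A = (-49.1265,-93.8461)
T_B = V + ((C−V)·d_B)·d_B = V + 91.7034·d_B = (-27.4353,-96.7110)
sweep = 180° − θ = 166.2971°

center=(-38.4530,-96.5817) T_A=(-49.1265,-93.8461) T_B=(-27.4353,-96.7110) sweep=166.2971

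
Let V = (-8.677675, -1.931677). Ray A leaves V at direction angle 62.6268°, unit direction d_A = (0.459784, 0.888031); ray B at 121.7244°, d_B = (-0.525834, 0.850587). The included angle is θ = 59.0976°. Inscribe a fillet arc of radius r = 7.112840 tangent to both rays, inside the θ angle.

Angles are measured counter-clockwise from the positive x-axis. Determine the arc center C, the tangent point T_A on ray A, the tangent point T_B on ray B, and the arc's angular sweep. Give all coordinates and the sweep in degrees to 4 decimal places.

center=(-9.2252,12.4808) T_A=(-2.9088,9.2104) T_B=(-15.2753,8.7406) sweep=120.9024

bisector direction at 92.1756° = (-0.037962,0.999279)
center distance |VC| = r/sin(θ/2) = 7.112840/sin(29.5488°) = 14.422850
C = V + |VC|·bis = (-9.2252,12.4808)
T_A = V + ((C−V)·d_A)·d_A = V + 12.5470·d_A = (-2.9088,9.2104)
T_B = V + ((C−V)·d_B)·d_B = V + 12.5470·d_B = (-15.2753,8.7406)
sweep = 180° − θ = 120.9024°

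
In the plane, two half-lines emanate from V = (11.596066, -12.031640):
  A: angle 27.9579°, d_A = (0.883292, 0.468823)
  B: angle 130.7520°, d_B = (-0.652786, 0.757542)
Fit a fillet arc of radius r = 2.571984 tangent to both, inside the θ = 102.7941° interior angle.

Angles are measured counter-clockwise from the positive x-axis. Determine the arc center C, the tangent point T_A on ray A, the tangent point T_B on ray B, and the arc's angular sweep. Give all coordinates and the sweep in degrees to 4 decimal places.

center=(12.2040,-8.7971) T_A=(13.4098,-11.0690) T_B=(10.2556,-10.4761) sweep=77.2059

bisector direction at 79.3549° = (0.184724,0.982790)
center distance |VC| = r/sin(θ/2) = 2.571984/sin(51.3971°) = 3.291135
C = V + |VC|·bis = (12.2040,-8.7971)
T_A = V + ((C−V)·d_A)·d_A = V + 2.0534·d_A = (13.4098,-11.0690)
T_B = V + ((C−V)·d_B)·d_B = V + 2.0534·d_B = (10.2556,-10.4761)
sweep = 180° − θ = 77.2059°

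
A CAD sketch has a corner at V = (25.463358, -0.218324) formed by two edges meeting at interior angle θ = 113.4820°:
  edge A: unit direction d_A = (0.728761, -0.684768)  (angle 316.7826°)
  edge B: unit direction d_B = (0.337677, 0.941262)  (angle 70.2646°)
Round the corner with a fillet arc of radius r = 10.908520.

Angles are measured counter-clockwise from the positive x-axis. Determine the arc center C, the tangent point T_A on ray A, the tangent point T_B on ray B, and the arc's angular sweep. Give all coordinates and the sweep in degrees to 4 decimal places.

bisector direction at 13.5236° = (0.972274,0.233846)
center distance |VC| = r/sin(θ/2) = 10.908520/sin(56.7410°) = 13.045348
C = V + |VC|·bis = (38.1470,2.8323)
T_A = V + ((C−V)·d_A)·d_A = V + 7.1544·d_A = (30.6772,-5.1174)
T_B = V + ((C−V)·d_B)·d_B = V + 7.1544·d_B = (27.8792,6.5158)
sweep = 180° − θ = 66.5180°

center=(38.1470,2.8323) T_A=(30.6772,-5.1174) T_B=(27.8792,6.5158) sweep=66.5180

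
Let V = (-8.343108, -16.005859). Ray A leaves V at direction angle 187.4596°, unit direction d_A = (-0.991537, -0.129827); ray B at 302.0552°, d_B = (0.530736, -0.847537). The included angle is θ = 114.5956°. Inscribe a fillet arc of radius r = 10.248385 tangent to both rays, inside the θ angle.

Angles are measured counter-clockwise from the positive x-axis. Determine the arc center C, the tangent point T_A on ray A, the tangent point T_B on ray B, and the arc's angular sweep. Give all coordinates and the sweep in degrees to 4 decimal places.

center=(-13.5368,-27.0218) T_A=(-14.8673,-16.8601) T_B=(-4.8509,-21.5826) sweep=65.4044

bisector direction at 244.7574° = (-0.426452,-0.904510)
center distance |VC| = r/sin(θ/2) = 10.248385/sin(57.2978°) = 12.178855
C = V + |VC|·bis = (-13.5368,-27.0218)
T_A = V + ((C−V)·d_A)·d_A = V + 6.5799·d_A = (-14.8673,-16.8601)
T_B = V + ((C−V)·d_B)·d_B = V + 6.5799·d_B = (-4.8509,-21.5826)
sweep = 180° − θ = 65.4044°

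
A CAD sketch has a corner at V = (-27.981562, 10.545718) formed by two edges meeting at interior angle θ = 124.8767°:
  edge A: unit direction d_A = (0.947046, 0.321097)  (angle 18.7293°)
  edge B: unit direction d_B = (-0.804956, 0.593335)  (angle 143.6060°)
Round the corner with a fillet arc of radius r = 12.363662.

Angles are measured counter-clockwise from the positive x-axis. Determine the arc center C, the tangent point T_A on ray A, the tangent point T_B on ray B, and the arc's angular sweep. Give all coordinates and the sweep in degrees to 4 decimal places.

center=(-25.8402,24.3267) T_A=(-21.8702,12.6178) T_B=(-33.1760,14.3745) sweep=55.1233

bisector direction at 81.1676° = (0.153544,0.988142)
center distance |VC| = r/sin(θ/2) = 12.363662/sin(62.4383°) = 13.946389
C = V + |VC|·bis = (-25.8402,24.3267)
T_A = V + ((C−V)·d_A)·d_A = V + 6.4530·d_A = (-21.8702,12.6178)
T_B = V + ((C−V)·d_B)·d_B = V + 6.4530·d_B = (-33.1760,14.3745)
sweep = 180° − θ = 55.1233°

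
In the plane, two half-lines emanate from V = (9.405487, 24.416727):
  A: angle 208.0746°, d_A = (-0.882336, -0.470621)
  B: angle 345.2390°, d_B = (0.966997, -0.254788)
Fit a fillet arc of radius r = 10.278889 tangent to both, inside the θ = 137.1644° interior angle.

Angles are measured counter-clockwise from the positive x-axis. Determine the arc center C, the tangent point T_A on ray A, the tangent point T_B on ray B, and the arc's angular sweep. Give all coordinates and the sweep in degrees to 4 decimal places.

bisector direction at 276.6568° = (0.115922,-0.993258)
center distance |VC| = r/sin(θ/2) = 10.278889/sin(68.5822°) = 11.041380
C = V + |VC|·bis = (10.6854,13.4498)
T_A = V + ((C−V)·d_A)·d_A = V + 4.0319·d_A = (5.8480,22.5192)
T_B = V + ((C−V)·d_B)·d_B = V + 4.0319·d_B = (13.3044,23.3894)
sweep = 180° − θ = 42.8356°

center=(10.6854,13.4498) T_A=(5.8480,22.5192) T_B=(13.3044,23.3894) sweep=42.8356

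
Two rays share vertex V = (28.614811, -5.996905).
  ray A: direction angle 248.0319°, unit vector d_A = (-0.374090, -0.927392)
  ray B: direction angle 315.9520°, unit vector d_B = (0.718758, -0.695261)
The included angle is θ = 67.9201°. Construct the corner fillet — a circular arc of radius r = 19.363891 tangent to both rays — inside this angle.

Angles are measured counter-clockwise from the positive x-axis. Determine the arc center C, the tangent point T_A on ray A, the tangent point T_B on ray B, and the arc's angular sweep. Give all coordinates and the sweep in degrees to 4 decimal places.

bisector direction at 281.9920° = (0.207774,-0.978177)
center distance |VC| = r/sin(θ/2) = 19.363891/sin(33.9601°) = 34.664126
C = V + |VC|·bis = (35.8171,-39.9045)
T_A = V + ((C−V)·d_A)·d_A = V + 28.7514·d_A = (17.8592,-32.6607)
T_B = V + ((C−V)·d_B)·d_B = V + 28.7514·d_B = (49.2801,-25.9866)
sweep = 180° − θ = 112.0799°

center=(35.8171,-39.9045) T_A=(17.8592,-32.6607) T_B=(49.2801,-25.9866) sweep=112.0799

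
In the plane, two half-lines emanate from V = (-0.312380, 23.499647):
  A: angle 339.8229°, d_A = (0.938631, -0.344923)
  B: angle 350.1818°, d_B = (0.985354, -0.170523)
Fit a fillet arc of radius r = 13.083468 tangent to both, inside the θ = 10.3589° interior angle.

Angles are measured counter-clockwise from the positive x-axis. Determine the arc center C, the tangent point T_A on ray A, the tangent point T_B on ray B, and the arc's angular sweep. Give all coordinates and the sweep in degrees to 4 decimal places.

bisector direction at 345.0023° = (0.965936,-0.258779)
center distance |VC| = r/sin(θ/2) = 13.083468/sin(5.1795°) = 144.928409
C = V + |VC|·bis = (139.6793,-14.0048)
T_A = V + ((C−V)·d_A)·d_A = V + 144.3366·d_A = (135.1665,-26.2854)
T_B = V + ((C−V)·d_B)·d_B = V + 144.3366·d_B = (141.9103,-1.1130)
sweep = 180° − θ = 169.6411°

center=(139.6793,-14.0048) T_A=(135.1665,-26.2854) T_B=(141.9103,-1.1130) sweep=169.6411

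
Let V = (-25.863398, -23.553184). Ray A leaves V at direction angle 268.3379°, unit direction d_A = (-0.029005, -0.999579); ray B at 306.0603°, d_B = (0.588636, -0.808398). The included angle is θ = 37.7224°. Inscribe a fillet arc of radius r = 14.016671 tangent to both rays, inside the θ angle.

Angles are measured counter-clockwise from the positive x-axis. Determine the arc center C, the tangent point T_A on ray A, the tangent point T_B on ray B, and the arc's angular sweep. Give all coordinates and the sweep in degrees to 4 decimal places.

bisector direction at 287.1991° = (0.295693,-0.955283)
center distance |VC| = r/sin(θ/2) = 14.016671/sin(18.8612°) = 43.358128
C = V + |VC|·bis = (-13.0427,-64.9725)
T_A = V + ((C−V)·d_A)·d_A = V + 41.0300·d_A = (-27.0535,-64.5659)
T_B = V + ((C−V)·d_B)·d_B = V + 41.0300·d_B = (-1.7117,-56.7217)
sweep = 180° − θ = 142.2776°

center=(-13.0427,-64.9725) T_A=(-27.0535,-64.5659) T_B=(-1.7117,-56.7217) sweep=142.2776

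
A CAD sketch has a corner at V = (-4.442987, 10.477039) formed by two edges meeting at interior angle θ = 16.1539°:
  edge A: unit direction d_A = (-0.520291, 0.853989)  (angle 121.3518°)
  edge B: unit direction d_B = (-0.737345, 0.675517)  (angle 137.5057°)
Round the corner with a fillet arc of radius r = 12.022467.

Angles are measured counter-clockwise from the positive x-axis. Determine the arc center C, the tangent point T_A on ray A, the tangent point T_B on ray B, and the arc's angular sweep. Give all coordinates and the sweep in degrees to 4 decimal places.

center=(-58.7884,76.5706) T_A=(-48.5213,82.8257) T_B=(-66.9098,67.7059) sweep=163.8461

bisector direction at 129.4288° = (-0.635118,0.772415)
center distance |VC| = r/sin(θ/2) = 12.022467/sin(8.0770°) = 85.567372
C = V + |VC|·bis = (-58.7884,76.5706)
T_A = V + ((C−V)·d_A)·d_A = V + 84.7186·d_A = (-48.5213,82.8257)
T_B = V + ((C−V)·d_B)·d_B = V + 84.7186·d_B = (-66.9098,67.7059)
sweep = 180° − θ = 163.8461°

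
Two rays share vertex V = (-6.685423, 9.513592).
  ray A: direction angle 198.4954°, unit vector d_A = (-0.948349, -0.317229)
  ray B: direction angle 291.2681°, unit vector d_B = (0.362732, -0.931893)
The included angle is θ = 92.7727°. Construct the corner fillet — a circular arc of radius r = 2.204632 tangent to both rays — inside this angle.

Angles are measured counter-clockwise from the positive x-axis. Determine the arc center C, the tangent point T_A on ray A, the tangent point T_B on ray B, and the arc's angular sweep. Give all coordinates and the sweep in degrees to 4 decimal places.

bisector direction at 244.8817° = (-0.424488,-0.905434)
center distance |VC| = r/sin(θ/2) = 2.204632/sin(46.3864°) = 3.045040
C = V + |VC|·bis = (-7.9780,6.7565)
T_A = V + ((C−V)·d_A)·d_A = V + 2.1004·d_A = (-8.6774,8.8473)
T_B = V + ((C−V)·d_B)·d_B = V + 2.1004·d_B = (-5.9235,7.5562)
sweep = 180° − θ = 87.2273°

center=(-7.9780,6.7565) T_A=(-8.6774,8.8473) T_B=(-5.9235,7.5562) sweep=87.2273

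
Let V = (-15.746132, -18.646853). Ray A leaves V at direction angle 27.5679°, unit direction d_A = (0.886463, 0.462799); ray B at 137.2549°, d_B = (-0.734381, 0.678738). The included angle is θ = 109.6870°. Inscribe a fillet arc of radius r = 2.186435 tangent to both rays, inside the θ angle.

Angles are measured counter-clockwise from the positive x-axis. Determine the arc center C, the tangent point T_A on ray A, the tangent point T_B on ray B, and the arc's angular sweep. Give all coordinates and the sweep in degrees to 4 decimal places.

center=(-15.3930,-15.9960) T_A=(-14.3811,-17.9342) T_B=(-16.8770,-17.6017) sweep=70.3130

bisector direction at 82.4114° = (0.132059,0.991242)
center distance |VC| = r/sin(θ/2) = 2.186435/sin(54.8435°) = 2.674269
C = V + |VC|·bis = (-15.3930,-15.9960)
T_A = V + ((C−V)·d_A)·d_A = V + 1.5399·d_A = (-14.3811,-17.9342)
T_B = V + ((C−V)·d_B)·d_B = V + 1.5399·d_B = (-16.8770,-17.6017)
sweep = 180° − θ = 70.3130°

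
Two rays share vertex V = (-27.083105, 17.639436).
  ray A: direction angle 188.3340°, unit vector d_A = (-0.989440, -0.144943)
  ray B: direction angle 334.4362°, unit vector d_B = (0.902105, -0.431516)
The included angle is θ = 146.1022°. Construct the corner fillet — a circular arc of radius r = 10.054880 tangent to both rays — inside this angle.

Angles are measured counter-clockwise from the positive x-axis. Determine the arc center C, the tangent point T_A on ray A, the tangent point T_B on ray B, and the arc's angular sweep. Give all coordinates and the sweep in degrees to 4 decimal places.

bisector direction at 261.3851° = (-0.149792,-0.988717)
center distance |VC| = r/sin(θ/2) = 10.054880/sin(73.0511°) = 10.511443
C = V + |VC|·bis = (-28.6576,7.2466)
T_A = V + ((C−V)·d_A)·d_A = V + 3.0643·d_A = (-30.1150,17.1953)
T_B = V + ((C−V)·d_B)·d_B = V + 3.0643·d_B = (-24.3188,16.3171)
sweep = 180° − θ = 33.8978°

center=(-28.6576,7.2466) T_A=(-30.1150,17.1953) T_B=(-24.3188,16.3171) sweep=33.8978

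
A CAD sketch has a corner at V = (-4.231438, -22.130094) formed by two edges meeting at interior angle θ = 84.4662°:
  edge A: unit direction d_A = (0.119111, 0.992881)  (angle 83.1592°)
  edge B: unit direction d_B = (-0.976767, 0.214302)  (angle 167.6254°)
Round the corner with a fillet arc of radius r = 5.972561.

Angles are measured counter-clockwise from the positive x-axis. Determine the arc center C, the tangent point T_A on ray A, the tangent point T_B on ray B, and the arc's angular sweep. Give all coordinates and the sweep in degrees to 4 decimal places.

center=(-9.3778,-14.8864) T_A=(-3.4478,-15.5978) T_B=(-10.6578,-20.7202) sweep=95.5338

bisector direction at 125.3923° = (-0.579172,0.815206)
center distance |VC| = r/sin(θ/2) = 5.972561/sin(42.2331°) = 8.885777
C = V + |VC|·bis = (-9.3778,-14.8864)
T_A = V + ((C−V)·d_A)·d_A = V + 6.5792·d_A = (-3.4478,-15.5978)
T_B = V + ((C−V)·d_B)·d_B = V + 6.5792·d_B = (-10.6578,-20.7202)
sweep = 180° − θ = 95.5338°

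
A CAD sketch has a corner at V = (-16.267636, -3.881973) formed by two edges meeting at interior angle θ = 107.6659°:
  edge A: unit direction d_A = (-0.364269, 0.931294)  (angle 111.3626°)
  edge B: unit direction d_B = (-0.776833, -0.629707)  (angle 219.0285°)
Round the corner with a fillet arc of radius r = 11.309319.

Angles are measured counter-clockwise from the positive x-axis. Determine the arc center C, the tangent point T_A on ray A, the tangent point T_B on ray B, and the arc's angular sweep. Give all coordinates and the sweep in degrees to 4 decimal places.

center=(-29.8114,-0.3024) T_A=(-19.2791,3.8172) T_B=(-22.6899,-9.0879) sweep=72.3341

bisector direction at 165.1956° = (-0.966804,0.255521)
center distance |VC| = r/sin(θ/2) = 11.309319/sin(53.8329°) = 14.008821
C = V + |VC|·bis = (-29.8114,-0.3024)
T_A = V + ((C−V)·d_A)·d_A = V + 8.2672·d_A = (-19.2791,3.8172)
T_B = V + ((C−V)·d_B)·d_B = V + 8.2672·d_B = (-22.6899,-9.0879)
sweep = 180° − θ = 72.3341°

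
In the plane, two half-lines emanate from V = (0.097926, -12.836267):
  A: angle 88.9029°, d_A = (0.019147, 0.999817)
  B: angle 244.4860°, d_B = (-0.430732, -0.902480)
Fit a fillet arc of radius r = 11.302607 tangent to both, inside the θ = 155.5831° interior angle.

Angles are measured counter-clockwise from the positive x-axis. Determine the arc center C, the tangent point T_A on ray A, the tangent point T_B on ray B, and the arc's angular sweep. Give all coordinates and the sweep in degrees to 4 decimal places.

bisector direction at 166.6944° = (-0.973157,0.230144)
center distance |VC| = r/sin(θ/2) = 11.302607/sin(77.7916°) = 11.564133
C = V + |VC|·bis = (-11.1558,-10.1749)
T_A = V + ((C−V)·d_A)·d_A = V + 2.4455·d_A = (0.1447,-10.3913)
T_B = V + ((C−V)·d_B)·d_B = V + 2.4455·d_B = (-0.9554,-15.0432)
sweep = 180° − θ = 24.4169°

center=(-11.1558,-10.1749) T_A=(0.1447,-10.3913) T_B=(-0.9554,-15.0432) sweep=24.4169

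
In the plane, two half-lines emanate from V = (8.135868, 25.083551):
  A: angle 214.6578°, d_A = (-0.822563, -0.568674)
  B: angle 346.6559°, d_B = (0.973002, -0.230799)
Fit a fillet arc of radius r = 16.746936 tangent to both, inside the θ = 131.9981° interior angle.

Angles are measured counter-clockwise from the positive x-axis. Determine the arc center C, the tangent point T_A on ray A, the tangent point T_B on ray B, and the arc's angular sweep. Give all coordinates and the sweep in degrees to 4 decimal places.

center=(11.5259,7.0678) T_A=(2.0024,20.8432) T_B=(15.3911,23.3626) sweep=48.0019

bisector direction at 280.6569° = (0.184927,-0.982752)
center distance |VC| = r/sin(θ/2) = 16.746936/sin(65.9990°) = 18.331939
C = V + |VC|·bis = (11.5259,7.0678)
T_A = V + ((C−V)·d_A)·d_A = V + 7.4565·d_A = (2.0024,20.8432)
T_B = V + ((C−V)·d_B)·d_B = V + 7.4565·d_B = (15.3911,23.3626)
sweep = 180° − θ = 48.0019°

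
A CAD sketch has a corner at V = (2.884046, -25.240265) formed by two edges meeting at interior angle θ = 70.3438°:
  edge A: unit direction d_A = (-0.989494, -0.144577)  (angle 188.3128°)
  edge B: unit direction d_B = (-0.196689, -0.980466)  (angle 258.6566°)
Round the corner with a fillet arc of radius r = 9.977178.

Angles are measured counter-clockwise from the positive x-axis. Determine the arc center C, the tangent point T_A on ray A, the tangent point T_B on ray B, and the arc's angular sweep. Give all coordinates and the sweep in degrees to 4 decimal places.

bisector direction at 223.4847° = (-0.725558,-0.688161)
center distance |VC| = r/sin(θ/2) = 9.977178/sin(35.1719°) = 17.320543
C = V + |VC|·bis = (-9.6830,-37.1596)
T_A = V + ((C−V)·d_A)·d_A = V + 14.1583·d_A = (-11.1255,-27.2872)
T_B = V + ((C−V)·d_B)·d_B = V + 14.1583·d_B = (0.0993,-39.1220)
sweep = 180° − θ = 109.6562°

center=(-9.6830,-37.1596) T_A=(-11.1255,-27.2872) T_B=(0.0993,-39.1220) sweep=109.6562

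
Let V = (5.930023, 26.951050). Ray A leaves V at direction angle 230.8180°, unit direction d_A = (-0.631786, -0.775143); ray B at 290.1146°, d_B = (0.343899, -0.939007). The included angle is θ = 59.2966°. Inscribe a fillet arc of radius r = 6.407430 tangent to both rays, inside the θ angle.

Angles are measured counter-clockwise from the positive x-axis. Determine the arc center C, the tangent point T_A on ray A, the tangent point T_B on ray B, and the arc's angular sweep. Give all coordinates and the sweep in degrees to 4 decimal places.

center=(3.7847,14.1771) T_A=(-1.1820,18.2253) T_B=(9.8013,16.3806) sweep=120.7034

bisector direction at 260.4663° = (-0.165628,-0.986188)
center distance |VC| = r/sin(θ/2) = 6.407430/sin(29.6483°) = 12.952816
C = V + |VC|·bis = (3.7847,14.1771)
T_A = V + ((C−V)·d_A)·d_A = V + 11.2570·d_A = (-1.1820,18.2253)
T_B = V + ((C−V)·d_B)·d_B = V + 11.2570·d_B = (9.8013,16.3806)
sweep = 180° − θ = 120.7034°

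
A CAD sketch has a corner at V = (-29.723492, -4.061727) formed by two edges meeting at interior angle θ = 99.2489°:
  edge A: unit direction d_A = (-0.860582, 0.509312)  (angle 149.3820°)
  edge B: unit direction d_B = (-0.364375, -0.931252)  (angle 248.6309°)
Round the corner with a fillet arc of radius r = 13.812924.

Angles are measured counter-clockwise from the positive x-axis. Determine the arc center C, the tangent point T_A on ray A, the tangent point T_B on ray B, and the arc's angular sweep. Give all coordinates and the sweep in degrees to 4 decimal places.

center=(-46.8666,-9.9667) T_A=(-39.8315,1.9204) T_B=(-34.0033,-14.9998) sweep=80.7511

bisector direction at 199.0065° = (-0.945482,-0.325675)
center distance |VC| = r/sin(θ/2) = 13.812924/sin(49.6245°) = 18.131603
C = V + |VC|·bis = (-46.8666,-9.9667)
T_A = V + ((C−V)·d_A)·d_A = V + 11.7456·d_A = (-39.8315,1.9204)
T_B = V + ((C−V)·d_B)·d_B = V + 11.7456·d_B = (-34.0033,-14.9998)
sweep = 180° − θ = 80.7511°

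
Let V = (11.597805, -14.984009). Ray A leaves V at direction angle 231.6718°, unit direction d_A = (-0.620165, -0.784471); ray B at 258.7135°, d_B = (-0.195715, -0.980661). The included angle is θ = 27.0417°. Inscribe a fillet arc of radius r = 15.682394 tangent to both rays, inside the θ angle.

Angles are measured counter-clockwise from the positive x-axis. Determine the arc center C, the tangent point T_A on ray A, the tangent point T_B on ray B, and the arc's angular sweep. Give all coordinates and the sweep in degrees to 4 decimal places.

bisector direction at 245.1926° = (-0.419569,-0.907724)
center distance |VC| = r/sin(θ/2) = 15.682394/sin(13.5208°) = 67.076339
C = V + |VC|·bis = (-16.5453,-75.8708)
T_A = V + ((C−V)·d_A)·d_A = V + 65.2173·d_A = (-28.8477,-66.1451)
T_B = V + ((C−V)·d_B)·d_B = V + 65.2173·d_B = (-1.1662,-78.9401)
sweep = 180° − θ = 152.9583°

center=(-16.5453,-75.8708) T_A=(-28.8477,-66.1451) T_B=(-1.1662,-78.9401) sweep=152.9583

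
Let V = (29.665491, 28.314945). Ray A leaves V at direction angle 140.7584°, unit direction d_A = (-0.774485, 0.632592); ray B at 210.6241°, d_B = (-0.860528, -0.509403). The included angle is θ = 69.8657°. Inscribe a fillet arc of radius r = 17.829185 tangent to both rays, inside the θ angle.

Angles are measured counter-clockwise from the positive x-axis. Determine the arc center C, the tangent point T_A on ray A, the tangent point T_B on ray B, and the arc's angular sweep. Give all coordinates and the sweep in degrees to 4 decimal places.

bisector direction at 175.6913° = (-0.997174,0.075131)
center distance |VC| = r/sin(θ/2) = 17.829185/sin(34.9329°) = 31.136372
C = V + |VC|·bis = (-1.3829,30.6543)
T_A = V + ((C−V)·d_A)·d_A = V + 25.5263·d_A = (9.8957,44.4627)
T_B = V + ((C−V)·d_B)·d_B = V + 25.5263·d_B = (7.6994,15.3117)
sweep = 180° − θ = 110.1343°

center=(-1.3829,30.6543) T_A=(9.8957,44.4627) T_B=(7.6994,15.3117) sweep=110.1343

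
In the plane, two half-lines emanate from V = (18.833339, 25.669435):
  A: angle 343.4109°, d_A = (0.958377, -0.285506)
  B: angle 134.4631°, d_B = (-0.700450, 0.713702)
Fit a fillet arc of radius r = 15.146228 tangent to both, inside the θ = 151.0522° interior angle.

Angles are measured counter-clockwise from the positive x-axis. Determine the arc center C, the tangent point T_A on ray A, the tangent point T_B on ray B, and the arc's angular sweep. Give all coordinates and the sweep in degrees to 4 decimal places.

center=(26.9047,39.0690) T_A=(22.5803,24.5532) T_B=(16.0948,28.4598) sweep=28.9478

bisector direction at 58.9370° = (0.515980,0.856600)
center distance |VC| = r/sin(θ/2) = 15.146228/sin(75.5261°) = 15.642702
C = V + |VC|·bis = (26.9047,39.0690)
T_A = V + ((C−V)·d_A)·d_A = V + 3.9097·d_A = (22.5803,24.5532)
T_B = V + ((C−V)·d_B)·d_B = V + 3.9097·d_B = (16.0948,28.4598)
sweep = 180° − θ = 28.9478°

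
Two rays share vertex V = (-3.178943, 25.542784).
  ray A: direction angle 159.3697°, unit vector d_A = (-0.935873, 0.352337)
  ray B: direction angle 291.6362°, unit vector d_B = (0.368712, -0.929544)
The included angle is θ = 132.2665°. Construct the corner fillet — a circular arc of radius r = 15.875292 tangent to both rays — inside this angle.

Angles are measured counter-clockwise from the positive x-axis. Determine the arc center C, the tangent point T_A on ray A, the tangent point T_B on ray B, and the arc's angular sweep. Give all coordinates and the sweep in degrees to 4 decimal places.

bisector direction at 225.5029° = (-0.700873,-0.713287)
center distance |VC| = r/sin(θ/2) = 15.875292/sin(66.1333°) = 17.359742
C = V + |VC|·bis = (-15.3459,13.1603)
T_A = V + ((C−V)·d_A)·d_A = V + 7.0239·d_A = (-9.7525,28.0176)
T_B = V + ((C−V)·d_B)·d_B = V + 7.0239·d_B = (-0.5891,19.0137)
sweep = 180° − θ = 47.7335°

center=(-15.3459,13.1603) T_A=(-9.7525,28.0176) T_B=(-0.5891,19.0137) sweep=47.7335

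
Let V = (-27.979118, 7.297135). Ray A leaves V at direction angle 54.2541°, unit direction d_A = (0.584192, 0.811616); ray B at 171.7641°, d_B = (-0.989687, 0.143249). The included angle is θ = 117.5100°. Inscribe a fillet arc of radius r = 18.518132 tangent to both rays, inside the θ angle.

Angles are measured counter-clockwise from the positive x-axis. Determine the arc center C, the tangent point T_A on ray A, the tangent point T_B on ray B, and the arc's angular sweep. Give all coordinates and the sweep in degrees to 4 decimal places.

bisector direction at 113.0091° = (-0.390877,0.920443)
center distance |VC| = r/sin(θ/2) = 18.518132/sin(58.7550°) = 21.659720
C = V + |VC|·bis = (-36.4454,27.2337)
T_A = V + ((C−V)·d_A)·d_A = V + 11.2349·d_A = (-21.4158,16.4155)
T_B = V + ((C−V)·d_B)·d_B = V + 11.2349·d_B = (-39.0981,8.9065)
sweep = 180° − θ = 62.4900°

center=(-36.4454,27.2337) T_A=(-21.4158,16.4155) T_B=(-39.0981,8.9065) sweep=62.4900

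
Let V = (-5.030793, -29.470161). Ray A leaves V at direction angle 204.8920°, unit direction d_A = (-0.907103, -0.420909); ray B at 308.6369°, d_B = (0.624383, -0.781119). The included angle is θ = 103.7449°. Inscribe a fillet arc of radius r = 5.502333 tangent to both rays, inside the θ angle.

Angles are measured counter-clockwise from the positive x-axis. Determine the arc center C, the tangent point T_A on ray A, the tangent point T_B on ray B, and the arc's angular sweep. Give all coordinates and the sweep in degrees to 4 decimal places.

center=(-6.6323,-36.2791) T_A=(-8.9483,-31.2879) T_B=(-2.3343,-32.8435) sweep=76.2551

bisector direction at 256.7645° = (-0.228955,-0.973437)
center distance |VC| = r/sin(θ/2) = 5.502333/sin(51.8725°) = 6.994744
C = V + |VC|·bis = (-6.6323,-36.2791)
T_A = V + ((C−V)·d_A)·d_A = V + 4.3187·d_A = (-8.9483,-31.2879)
T_B = V + ((C−V)·d_B)·d_B = V + 4.3187·d_B = (-2.3343,-32.8435)
sweep = 180° − θ = 76.2551°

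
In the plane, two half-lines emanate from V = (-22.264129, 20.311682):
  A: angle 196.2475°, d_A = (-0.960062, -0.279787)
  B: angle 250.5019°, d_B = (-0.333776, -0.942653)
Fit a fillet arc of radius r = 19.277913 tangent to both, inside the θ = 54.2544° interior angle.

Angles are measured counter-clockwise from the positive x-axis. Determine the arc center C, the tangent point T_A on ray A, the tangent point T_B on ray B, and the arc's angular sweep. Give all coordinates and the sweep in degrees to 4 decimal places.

bisector direction at 223.3747° = (-0.726878,-0.686767)
center distance |VC| = r/sin(θ/2) = 19.277913/sin(27.1272°) = 42.279141
C = V + |VC|·bis = (-52.9959,-8.7242)
T_A = V + ((C−V)·d_A)·d_A = V + 37.6283·d_A = (-58.3896,9.7838)
T_B = V + ((C−V)·d_B)·d_B = V + 37.6283·d_B = (-34.8235,-15.1587)
sweep = 180° − θ = 125.7456°

center=(-52.9959,-8.7242) T_A=(-58.3896,9.7838) T_B=(-34.8235,-15.1587) sweep=125.7456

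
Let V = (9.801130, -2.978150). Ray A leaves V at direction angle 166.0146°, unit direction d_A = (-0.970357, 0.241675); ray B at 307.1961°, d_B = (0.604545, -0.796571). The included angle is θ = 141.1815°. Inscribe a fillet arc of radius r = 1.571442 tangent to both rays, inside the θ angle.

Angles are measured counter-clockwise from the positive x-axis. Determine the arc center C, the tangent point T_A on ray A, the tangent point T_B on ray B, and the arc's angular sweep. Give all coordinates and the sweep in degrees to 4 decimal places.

center=(8.8841,-4.3692) T_A=(9.2639,-2.8443) T_B=(10.1359,-3.4192) sweep=38.8185

bisector direction at 236.6053° = (-0.550403,-0.834899)
center distance |VC| = r/sin(θ/2) = 1.571442/sin(70.5907°) = 1.666130
C = V + |VC|·bis = (8.8841,-4.3692)
T_A = V + ((C−V)·d_A)·d_A = V + 0.5537·d_A = (9.2639,-2.8443)
T_B = V + ((C−V)·d_B)·d_B = V + 0.5537·d_B = (10.1359,-3.4192)
sweep = 180° − θ = 38.8185°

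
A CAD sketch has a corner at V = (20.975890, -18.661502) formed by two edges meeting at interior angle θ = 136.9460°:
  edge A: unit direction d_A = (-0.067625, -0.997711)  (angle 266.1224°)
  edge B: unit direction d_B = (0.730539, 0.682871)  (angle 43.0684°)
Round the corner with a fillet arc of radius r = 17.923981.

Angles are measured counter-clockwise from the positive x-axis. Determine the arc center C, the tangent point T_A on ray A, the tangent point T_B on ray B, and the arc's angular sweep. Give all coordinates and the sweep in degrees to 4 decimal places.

bisector direction at 334.5954° = (0.903301,-0.429008)
center distance |VC| = r/sin(θ/2) = 17.923981/sin(68.4730°) = 19.268027
C = V + |VC|·bis = (38.3807,-26.9276)
T_A = V + ((C−V)·d_A)·d_A = V + 7.0702·d_A = (20.4978,-25.7155)
T_B = V + ((C−V)·d_B)·d_B = V + 7.0702·d_B = (26.1409,-13.8335)
sweep = 180° − θ = 43.0540°

center=(38.3807,-26.9276) T_A=(20.4978,-25.7155) T_B=(26.1409,-13.8335) sweep=43.0540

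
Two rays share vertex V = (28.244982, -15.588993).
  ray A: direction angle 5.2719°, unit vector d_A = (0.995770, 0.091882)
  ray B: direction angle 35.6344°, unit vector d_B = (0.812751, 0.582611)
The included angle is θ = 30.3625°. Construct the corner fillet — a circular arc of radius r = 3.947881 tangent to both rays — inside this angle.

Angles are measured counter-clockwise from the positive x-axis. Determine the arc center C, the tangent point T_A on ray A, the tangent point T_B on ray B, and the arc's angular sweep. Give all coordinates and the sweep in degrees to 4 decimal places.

center=(42.3701,-10.3210) T_A=(42.7329,-14.2522) T_B=(40.0700,-7.1123) sweep=149.6375

bisector direction at 20.4532° = (0.936958,0.349441)
center distance |VC| = r/sin(θ/2) = 3.947881/sin(15.1813°) = 15.075535
C = V + |VC|·bis = (42.3701,-10.3210)
T_A = V + ((C−V)·d_A)·d_A = V + 14.5494·d_A = (42.7329,-14.2522)
T_B = V + ((C−V)·d_B)·d_B = V + 14.5494·d_B = (40.0700,-7.1123)
sweep = 180° − θ = 149.6375°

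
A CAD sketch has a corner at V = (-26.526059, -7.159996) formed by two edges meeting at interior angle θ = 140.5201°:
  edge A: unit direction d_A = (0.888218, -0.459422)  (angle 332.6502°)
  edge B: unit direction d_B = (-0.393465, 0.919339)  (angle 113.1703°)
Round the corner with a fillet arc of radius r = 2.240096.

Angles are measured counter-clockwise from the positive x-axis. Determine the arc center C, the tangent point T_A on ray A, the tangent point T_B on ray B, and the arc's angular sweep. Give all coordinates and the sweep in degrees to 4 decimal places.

center=(-24.7829,-5.5396) T_A=(-25.8121,-7.5293) T_B=(-26.8423,-6.4210) sweep=39.4799

bisector direction at 42.9103° = (0.732421,0.680852)
center distance |VC| = r/sin(θ/2) = 2.240096/sin(70.2601°) = 2.379953
C = V + |VC|·bis = (-24.7829,-5.5396)
T_A = V + ((C−V)·d_A)·d_A = V + 0.8038·d_A = (-25.8121,-7.5293)
T_B = V + ((C−V)·d_B)·d_B = V + 0.8038·d_B = (-26.8423,-6.4210)
sweep = 180° − θ = 39.4799°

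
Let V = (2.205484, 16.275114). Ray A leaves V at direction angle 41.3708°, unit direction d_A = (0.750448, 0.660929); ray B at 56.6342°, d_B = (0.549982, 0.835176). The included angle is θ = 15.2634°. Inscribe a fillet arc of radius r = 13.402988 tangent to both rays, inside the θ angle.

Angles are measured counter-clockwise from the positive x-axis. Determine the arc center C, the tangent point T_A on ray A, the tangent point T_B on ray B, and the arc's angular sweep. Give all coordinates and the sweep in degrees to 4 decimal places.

bisector direction at 49.0025° = (0.656026,0.754738)
center distance |VC| = r/sin(θ/2) = 13.402988/sin(7.6317°) = 100.922482
C = V + |VC|·bis = (68.4133,92.4452)
T_A = V + ((C−V)·d_A)·d_A = V + 100.0285·d_A = (77.2717,82.3869)
T_B = V + ((C−V)·d_B)·d_B = V + 100.0285·d_B = (57.2194,99.8166)
sweep = 180° − θ = 164.7366°

center=(68.4133,92.4452) T_A=(77.2717,82.3869) T_B=(57.2194,99.8166) sweep=164.7366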